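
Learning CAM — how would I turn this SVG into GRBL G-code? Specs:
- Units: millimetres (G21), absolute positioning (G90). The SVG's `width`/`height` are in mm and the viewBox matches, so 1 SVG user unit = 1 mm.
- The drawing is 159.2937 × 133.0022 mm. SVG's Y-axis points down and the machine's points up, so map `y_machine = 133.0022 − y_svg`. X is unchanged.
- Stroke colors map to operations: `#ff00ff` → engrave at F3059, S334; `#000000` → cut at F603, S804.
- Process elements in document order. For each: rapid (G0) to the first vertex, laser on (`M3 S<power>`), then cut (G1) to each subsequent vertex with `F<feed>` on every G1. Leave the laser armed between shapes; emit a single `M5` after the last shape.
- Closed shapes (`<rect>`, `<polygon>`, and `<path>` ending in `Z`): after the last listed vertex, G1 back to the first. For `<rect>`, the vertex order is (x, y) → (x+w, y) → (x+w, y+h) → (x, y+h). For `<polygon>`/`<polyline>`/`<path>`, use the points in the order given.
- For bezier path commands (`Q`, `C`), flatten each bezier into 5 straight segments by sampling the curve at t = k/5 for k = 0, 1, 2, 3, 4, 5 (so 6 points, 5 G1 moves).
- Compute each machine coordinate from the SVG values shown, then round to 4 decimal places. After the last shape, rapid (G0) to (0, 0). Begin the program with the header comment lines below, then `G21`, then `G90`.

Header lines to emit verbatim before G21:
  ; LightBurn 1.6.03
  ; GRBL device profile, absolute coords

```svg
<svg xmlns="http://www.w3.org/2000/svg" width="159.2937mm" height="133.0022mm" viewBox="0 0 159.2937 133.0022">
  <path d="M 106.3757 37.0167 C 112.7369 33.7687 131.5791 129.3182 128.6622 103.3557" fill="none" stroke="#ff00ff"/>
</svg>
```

; LightBurn 1.6.03
; GRBL device profile, absolute coords
G21
G90
G0 X106.3757 Y95.9855
M3 S334
G1 X111.4162 Y87.8411 F3059
G1 X117.8087 Y66.5601 F3059
G1 X123.9095 Y42.7175 F3059
G1 X128.0752 Y26.8880 F3059
G1 X128.6622 Y29.6465 F3059
M5
G0 X0.0000 Y0.0000

Since the viewBox matches the mm dimensions, user units are millimetres directly. The only transform is the Y-flip y_m = 133.0022 − y_svg.

Shape 1 is a cubic bezier drawn with `<path>`. Its stroke #ff00ff means engrave at S334, F3059. After flipping Y the toolpath is (106.3757,95.9855) → (111.4162,87.8411) → (117.8087,66.5601) → (123.9095,42.7175) → (128.0752,26.8880) → (128.6622,29.6465).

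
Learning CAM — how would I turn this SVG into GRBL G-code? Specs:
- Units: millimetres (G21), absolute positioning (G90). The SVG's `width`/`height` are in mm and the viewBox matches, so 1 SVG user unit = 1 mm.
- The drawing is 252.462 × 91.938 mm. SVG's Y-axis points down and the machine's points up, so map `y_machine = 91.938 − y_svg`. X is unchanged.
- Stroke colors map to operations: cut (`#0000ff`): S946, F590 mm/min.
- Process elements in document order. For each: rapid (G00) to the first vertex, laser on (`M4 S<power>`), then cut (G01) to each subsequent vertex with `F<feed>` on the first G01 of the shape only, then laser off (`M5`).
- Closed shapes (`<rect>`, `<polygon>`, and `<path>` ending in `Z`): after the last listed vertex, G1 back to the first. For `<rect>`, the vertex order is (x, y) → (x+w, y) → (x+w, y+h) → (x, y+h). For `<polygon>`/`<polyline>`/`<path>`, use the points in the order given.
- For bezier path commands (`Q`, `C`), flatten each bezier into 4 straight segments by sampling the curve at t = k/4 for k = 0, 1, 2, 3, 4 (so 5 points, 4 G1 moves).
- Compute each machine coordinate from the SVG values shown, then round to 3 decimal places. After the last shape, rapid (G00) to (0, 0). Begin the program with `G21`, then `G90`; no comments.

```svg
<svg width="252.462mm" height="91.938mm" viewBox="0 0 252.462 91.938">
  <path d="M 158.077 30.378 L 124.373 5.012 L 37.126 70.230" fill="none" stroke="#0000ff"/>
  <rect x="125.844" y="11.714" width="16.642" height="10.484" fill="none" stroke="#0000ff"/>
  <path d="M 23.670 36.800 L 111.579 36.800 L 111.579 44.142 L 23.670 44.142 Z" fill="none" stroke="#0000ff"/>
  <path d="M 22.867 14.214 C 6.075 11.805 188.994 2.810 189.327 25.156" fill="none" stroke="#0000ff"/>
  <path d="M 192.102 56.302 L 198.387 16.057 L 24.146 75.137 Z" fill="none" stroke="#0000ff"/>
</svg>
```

viewBox `0 0 252.462 91.938` with mm width/height → 1 unit = 1 mm. Flip: y_m = 91.938 − y_svg.

**Shape 1** — `<path>` open polyline, stroke `#0000ff` → cut (S946, F590). Machine vertices: (158.077,61.560) → (124.373,86.926) → (37.126,21.708). Open path.

**Shape 2** — `<rect>` rectangle, stroke `#0000ff` → cut (S946, F590). Machine vertices: (125.844,80.224) → (142.486,80.224) → (142.486,69.740) → (125.844,69.740) → (125.844,80.224). Closed: final G1 returns to the first vertex.

**Shape 3** — `<path>` rectangle, stroke `#0000ff` → cut (S946, F590). Machine vertices: (23.670,55.138) → (111.579,55.138) → (111.579,47.796) → (23.670,47.796) → (23.670,55.138). Closed: final G1 returns to the first vertex.

**Shape 4** — `<path>` cubic bezier, stroke `#0000ff` → cut (S946, F590). Control points (SVG): P0=(22.867,14.214), P1=(6.075,11.805), P2=(188.994,2.810), P3=(189.327,25.156); sampled at t=k/4. Machine vertices: (22.867,77.724) → (41.745,80.173) → (99.675,81.536) → (160.816,78.258) → (189.327,66.782). Open path.

**Shape 5** — `<path>` closed polygon, stroke `#0000ff` → cut (S946, F590). Machine vertices: (192.102,35.636) → (198.387,75.881) → (24.146,16.801) → (192.102,35.636). Closed: final G1 returns to the first vertex.

G21
G90
G00 X158.077 Y61.560
M4 S946
G01 X124.373 Y86.926 F590
G01 X37.126 Y21.708
M5
G00 X125.844 Y80.224
M4 S946
G01 X142.486 Y80.224 F590
G01 X142.486 Y69.740
G01 X125.844 Y69.740
G01 X125.844 Y80.224
M5
G00 X23.670 Y55.138
M4 S946
G01 X111.579 Y55.138 F590
G01 X111.579 Y47.796
G01 X23.670 Y47.796
G01 X23.670 Y55.138
M5
G00 X22.867 Y77.724
M4 S946
G01 X41.745 Y80.173 F590
G01 X99.675 Y81.536
G01 X160.816 Y78.258
G01 X189.327 Y66.782
M5
G00 X192.102 Y35.636
M4 S946
G01 X198.387 Y75.881 F590
G01 X24.146 Y16.801
G01 X192.102 Y35.636
M5
G00 X0.000 Y0.000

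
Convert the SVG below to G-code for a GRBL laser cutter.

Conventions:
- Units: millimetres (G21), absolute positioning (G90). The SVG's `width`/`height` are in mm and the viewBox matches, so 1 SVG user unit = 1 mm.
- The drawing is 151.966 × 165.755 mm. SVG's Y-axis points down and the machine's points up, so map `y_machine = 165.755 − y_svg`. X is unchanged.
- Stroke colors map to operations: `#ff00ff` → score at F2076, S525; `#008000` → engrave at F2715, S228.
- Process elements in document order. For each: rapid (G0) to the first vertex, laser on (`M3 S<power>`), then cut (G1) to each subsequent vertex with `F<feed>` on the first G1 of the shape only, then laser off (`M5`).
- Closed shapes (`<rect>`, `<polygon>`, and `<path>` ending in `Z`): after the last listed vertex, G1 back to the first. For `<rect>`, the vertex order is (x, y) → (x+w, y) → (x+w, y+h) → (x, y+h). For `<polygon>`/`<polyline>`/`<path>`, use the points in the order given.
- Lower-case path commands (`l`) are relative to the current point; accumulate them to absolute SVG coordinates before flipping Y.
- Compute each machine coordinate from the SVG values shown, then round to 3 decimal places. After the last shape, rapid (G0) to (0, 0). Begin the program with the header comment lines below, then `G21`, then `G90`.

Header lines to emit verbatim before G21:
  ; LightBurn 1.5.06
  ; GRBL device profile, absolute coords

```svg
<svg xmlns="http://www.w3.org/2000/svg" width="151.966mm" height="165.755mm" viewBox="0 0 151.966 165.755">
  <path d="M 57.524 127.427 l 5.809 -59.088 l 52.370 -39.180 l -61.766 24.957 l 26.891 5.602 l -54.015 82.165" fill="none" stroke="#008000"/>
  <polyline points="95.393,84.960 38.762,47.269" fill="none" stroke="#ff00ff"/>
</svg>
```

viewBox `0 0 151.966 165.755` with mm width/height → 1 unit = 1 mm. Flip: y_m = 165.755 − y_svg.

**Shape 1** — `<path>` open polyline, stroke `#008000` → engrave (S228, F2715). Machine vertices: (57.524,38.328) → (63.333,97.416) → (115.703,136.596) → (53.937,111.639) → (80.828,106.037) → (26.813,23.872). Open path.

**Shape 2** — `<polyline>` line segment, stroke `#ff00ff` → score (S525, F2076). Machine vertices: (95.393,80.795) → (38.762,118.486). Open path.

; LightBurn 1.5.06
; GRBL device profile, absolute coords
G21
G90
G0 X57.524 Y38.328
M3 S228
G1 X63.333 Y97.416 F2715
G1 X115.703 Y136.596
G1 X53.937 Y111.639
G1 X80.828 Y106.037
G1 X26.813 Y23.872
M5
G0 X95.393 Y80.795
M3 S525
G1 X38.762 Y118.486 F2076
M5
G0 X0.000 Y0.000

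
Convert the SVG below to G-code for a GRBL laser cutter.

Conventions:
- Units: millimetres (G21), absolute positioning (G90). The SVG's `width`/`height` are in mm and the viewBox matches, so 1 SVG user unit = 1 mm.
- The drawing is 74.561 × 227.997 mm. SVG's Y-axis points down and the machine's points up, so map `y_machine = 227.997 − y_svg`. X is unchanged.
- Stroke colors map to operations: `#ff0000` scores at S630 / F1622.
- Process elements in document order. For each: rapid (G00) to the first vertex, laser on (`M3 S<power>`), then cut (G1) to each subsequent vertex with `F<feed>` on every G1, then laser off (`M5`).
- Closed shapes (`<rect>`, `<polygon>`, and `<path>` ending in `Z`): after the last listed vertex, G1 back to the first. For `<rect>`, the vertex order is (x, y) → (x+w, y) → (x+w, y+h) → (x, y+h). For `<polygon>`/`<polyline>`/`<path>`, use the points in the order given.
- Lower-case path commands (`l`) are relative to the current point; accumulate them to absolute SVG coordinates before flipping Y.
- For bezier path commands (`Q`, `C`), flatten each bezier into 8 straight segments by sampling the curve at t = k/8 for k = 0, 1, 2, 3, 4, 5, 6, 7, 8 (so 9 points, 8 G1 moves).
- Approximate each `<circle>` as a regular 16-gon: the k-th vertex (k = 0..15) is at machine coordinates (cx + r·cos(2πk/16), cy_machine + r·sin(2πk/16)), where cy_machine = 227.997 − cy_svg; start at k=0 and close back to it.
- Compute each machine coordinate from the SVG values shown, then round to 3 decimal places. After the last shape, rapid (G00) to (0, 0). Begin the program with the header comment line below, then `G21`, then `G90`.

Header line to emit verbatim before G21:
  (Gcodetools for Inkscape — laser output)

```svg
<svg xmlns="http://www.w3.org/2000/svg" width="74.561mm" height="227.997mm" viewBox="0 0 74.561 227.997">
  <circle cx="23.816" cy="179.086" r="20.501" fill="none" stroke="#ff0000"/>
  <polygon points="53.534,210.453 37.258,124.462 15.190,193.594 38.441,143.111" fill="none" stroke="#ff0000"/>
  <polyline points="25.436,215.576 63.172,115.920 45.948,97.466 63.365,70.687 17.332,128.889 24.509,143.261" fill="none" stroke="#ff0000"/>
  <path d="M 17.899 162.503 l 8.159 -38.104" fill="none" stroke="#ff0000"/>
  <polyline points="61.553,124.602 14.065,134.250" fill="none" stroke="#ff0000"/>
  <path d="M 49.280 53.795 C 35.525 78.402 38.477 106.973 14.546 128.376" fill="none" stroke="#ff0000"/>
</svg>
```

(Gcodetools for Inkscape — laser output)
G21
G90
G00 X44.317 Y48.911
M3 S630
G1 X42.756 Y56.756 F1622
G1 X38.312 Y63.407 F1622
G1 X31.661 Y67.851 F1622
G1 X23.816 Y69.412 F1622
G1 X15.971 Y67.851 F1622
G1 X9.320 Y63.407 F1622
G1 X4.876 Y56.756 F1622
G1 X3.315 Y48.911 F1622
G1 X4.876 Y41.066 F1622
G1 X9.320 Y34.415 F1622
G1 X15.971 Y29.971 F1622
G1 X23.816 Y28.410 F1622
G1 X31.661 Y29.971 F1622
G1 X38.312 Y34.415 F1622
G1 X42.756 Y41.066 F1622
G1 X44.317 Y48.911 F1622
M5
G00 X53.534 Y17.544
M3 S630
G1 X37.258 Y103.535 F1622
G1 X15.190 Y34.403 F1622
G1 X38.441 Y84.886 F1622
G1 X53.534 Y17.544 F1622
M5
G00 X25.436 Y12.421
M3 S630
G1 X63.172 Y112.077 F1622
G1 X45.948 Y130.531 F1622
G1 X63.365 Y157.310 F1622
G1 X17.332 Y99.108 F1622
G1 X24.509 Y84.736 F1622
M5
G00 X17.899 Y65.494
M3 S630
G1 X26.058 Y103.598 F1622
M5
G00 X61.553 Y103.395
M3 S630
G1 X14.065 Y93.747 F1622
M5
G00 X49.280 Y174.202
M3 S630
G1 X44.820 Y164.810 F1622
G1 X41.415 Y155.177 F1622
G1 X38.555 Y145.434 F1622
G1 X35.729 Y135.710 F1622
G1 X32.426 Y126.136 F1622
G1 X28.135 Y116.843 F1622
G1 X22.345 Y107.961 F1622
G1 X14.546 Y99.621 F1622
M5
G00 X0.000 Y0.000

1 u = 1 mm; y_m = 227.997 − y.

[1] `<circle>` circle, #ff0000→score S630 F1622: (44.317,48.911) → (42.756,56.756) → (38.312,63.407) → (31.661,67.851) → (23.816,69.412) → (15.971,67.851) → (9.320,63.407) → (4.876,56.756) → (3.315,48.911) → (4.876,41.066) → (9.320,34.415) → (15.971,29.971) → (23.816,28.410) → (31.661,29.971) → (38.312,34.415) → (42.756,41.066) → (44.317,48.911) (closed)

[2] `<polygon>` closed polygon, #ff0000→score S630 F1622: (53.534,17.544) → (37.258,103.535) → (15.190,34.403) → (38.441,84.886) → (53.534,17.544) (closed)

[3] `<polyline>` open polyline, #ff0000→score S630 F1622: (25.436,12.421) → (63.172,112.077) → (45.948,130.531) → (63.365,157.310) → (17.332,99.108) → (24.509,84.736)

[4] `<path>` line segment, #ff0000→score S630 F1622: (17.899,65.494) → (26.058,103.598)

[5] `<polyline>` line segment, #ff0000→score S630 F1622: (61.553,103.395) → (14.065,93.747)

[6] `<path>` cubic bezier, #ff0000→score S630 F1622: (49.280,174.202) → (44.820,164.810) → (41.415,155.177) → (38.555,145.434) → (35.729,135.710) → (32.426,126.136) → (28.135,116.843) → (22.345,107.961) → (14.546,99.621)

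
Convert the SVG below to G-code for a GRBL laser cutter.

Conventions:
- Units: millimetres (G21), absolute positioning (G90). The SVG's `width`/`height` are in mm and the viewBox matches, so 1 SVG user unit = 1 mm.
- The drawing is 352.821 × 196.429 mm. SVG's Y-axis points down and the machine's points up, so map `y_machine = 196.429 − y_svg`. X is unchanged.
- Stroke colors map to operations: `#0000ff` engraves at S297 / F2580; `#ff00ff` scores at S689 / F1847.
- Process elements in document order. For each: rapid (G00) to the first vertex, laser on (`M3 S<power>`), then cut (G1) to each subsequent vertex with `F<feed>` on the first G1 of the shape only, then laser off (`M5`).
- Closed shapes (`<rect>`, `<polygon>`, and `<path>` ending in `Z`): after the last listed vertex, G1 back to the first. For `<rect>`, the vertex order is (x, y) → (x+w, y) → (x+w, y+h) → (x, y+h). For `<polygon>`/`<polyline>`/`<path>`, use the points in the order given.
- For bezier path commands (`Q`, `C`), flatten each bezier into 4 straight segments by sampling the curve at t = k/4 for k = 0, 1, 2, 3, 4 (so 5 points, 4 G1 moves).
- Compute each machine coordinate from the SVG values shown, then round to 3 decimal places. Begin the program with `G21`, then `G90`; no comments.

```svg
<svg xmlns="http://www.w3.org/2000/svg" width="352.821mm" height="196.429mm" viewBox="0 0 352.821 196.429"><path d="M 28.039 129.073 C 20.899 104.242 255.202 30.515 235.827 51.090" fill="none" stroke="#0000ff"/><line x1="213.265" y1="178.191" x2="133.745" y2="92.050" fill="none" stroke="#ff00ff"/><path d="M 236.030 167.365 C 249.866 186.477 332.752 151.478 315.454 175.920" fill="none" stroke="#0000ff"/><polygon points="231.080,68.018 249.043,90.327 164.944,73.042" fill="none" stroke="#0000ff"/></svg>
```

G21
G90
G00 X28.039 Y67.356
M3 S297
G1 X60.218 Y92.910 F2580
G1 X136.521 Y123.375
G1 X210.530 Y145.326
G1 X235.827 Y145.339
M5
G00 X213.265 Y18.238
M3 S689
G1 X133.745 Y104.379 F1847
M5
G00 X236.030 Y29.064
M3 S297
G1 X256.710 Y23.102 F2580
G1 X287.417 Y26.785
G1 X312.287 Y29.470
G1 X315.454 Y20.509
M5
G00 X231.080 Y128.411
M3 S297
G1 X249.043 Y106.102 F2580
G1 X164.944 Y123.387
G1 X231.080 Y128.411
M5

viewBox `0 0 352.821 196.429` with mm width/height → 1 unit = 1 mm. Flip: y_m = 196.429 − y_svg.

**Shape 1** — `<path>` cubic bezier, stroke `#0000ff` → engrave (S297, F2580). Control points (SVG): P0=(28.039,129.073), P1=(20.899,104.242), P2=(255.202,30.515), P3=(235.827,51.090); sampled at t=k/4. Machine vertices: (28.039,67.356) → (60.218,92.910) → (136.521,123.375) → (210.530,145.326) → (235.827,145.339). Open path.

**Shape 2** — `<line>` line segment, stroke `#ff00ff` → score (S689, F1847). Machine vertices: (213.265,18.238) → (133.745,104.379). Open path.

**Shape 3** — `<path>` cubic bezier, stroke `#0000ff` → engrave (S297, F2580). Control points (SVG): P0=(236.030,167.365), P1=(249.866,186.477), P2=(332.752,151.478), P3=(315.454,175.920); sampled at t=k/4. Machine vertices: (236.030,29.064) → (256.710,23.102) → (287.417,26.785) → (312.287,29.470) → (315.454,20.509). Open path.

**Shape 4** — `<polygon>` closed polygon, stroke `#0000ff` → engrave (S297, F2580). Machine vertices: (231.080,128.411) → (249.043,106.102) → (164.944,123.387) → (231.080,128.411). Closed: final G1 returns to the first vertex.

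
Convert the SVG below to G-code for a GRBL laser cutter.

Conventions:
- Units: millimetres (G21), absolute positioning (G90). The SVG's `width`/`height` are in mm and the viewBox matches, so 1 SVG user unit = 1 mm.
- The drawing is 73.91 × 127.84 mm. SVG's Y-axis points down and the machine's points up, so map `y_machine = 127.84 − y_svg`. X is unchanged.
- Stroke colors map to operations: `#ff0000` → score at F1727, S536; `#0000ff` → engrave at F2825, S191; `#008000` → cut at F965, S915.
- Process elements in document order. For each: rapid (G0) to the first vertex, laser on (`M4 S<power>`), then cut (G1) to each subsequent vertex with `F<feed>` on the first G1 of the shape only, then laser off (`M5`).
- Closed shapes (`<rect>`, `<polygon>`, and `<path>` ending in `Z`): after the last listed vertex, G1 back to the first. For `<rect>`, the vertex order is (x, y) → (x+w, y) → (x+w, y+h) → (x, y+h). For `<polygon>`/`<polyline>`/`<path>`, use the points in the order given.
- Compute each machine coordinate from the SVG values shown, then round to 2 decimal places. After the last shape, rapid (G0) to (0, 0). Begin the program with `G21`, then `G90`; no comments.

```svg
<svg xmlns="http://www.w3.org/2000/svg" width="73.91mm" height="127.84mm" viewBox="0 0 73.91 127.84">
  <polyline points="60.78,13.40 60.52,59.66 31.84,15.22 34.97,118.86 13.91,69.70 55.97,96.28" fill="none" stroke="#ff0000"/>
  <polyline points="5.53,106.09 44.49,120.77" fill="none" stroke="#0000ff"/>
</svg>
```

G21
G90
G0 X60.78 Y114.44
M4 S536
G1 X60.52 Y68.18 F1727
G1 X31.84 Y112.62
G1 X34.97 Y8.98
G1 X13.91 Y58.14
G1 X55.97 Y31.56
M5
G0 X5.53 Y21.75
M4 S191
G1 X44.49 Y7.07 F2825
M5
G0 X0.00 Y0.00

viewBox `0 0 73.91 127.84` with mm width/height → 1 unit = 1 mm. Flip: y_m = 127.84 − y_svg.

**Shape 1** — `<polyline>` open polyline, stroke `#ff0000` → score (S536, F1727). Machine vertices: (60.78,114.44) → (60.52,68.18) → (31.84,112.62) → (34.97,8.98) → (13.91,58.14) → (55.97,31.56). Open path.

**Shape 2** — `<polyline>` line segment, stroke `#0000ff` → engrave (S191, F2825). Machine vertices: (5.53,21.75) → (44.49,7.07). Open path.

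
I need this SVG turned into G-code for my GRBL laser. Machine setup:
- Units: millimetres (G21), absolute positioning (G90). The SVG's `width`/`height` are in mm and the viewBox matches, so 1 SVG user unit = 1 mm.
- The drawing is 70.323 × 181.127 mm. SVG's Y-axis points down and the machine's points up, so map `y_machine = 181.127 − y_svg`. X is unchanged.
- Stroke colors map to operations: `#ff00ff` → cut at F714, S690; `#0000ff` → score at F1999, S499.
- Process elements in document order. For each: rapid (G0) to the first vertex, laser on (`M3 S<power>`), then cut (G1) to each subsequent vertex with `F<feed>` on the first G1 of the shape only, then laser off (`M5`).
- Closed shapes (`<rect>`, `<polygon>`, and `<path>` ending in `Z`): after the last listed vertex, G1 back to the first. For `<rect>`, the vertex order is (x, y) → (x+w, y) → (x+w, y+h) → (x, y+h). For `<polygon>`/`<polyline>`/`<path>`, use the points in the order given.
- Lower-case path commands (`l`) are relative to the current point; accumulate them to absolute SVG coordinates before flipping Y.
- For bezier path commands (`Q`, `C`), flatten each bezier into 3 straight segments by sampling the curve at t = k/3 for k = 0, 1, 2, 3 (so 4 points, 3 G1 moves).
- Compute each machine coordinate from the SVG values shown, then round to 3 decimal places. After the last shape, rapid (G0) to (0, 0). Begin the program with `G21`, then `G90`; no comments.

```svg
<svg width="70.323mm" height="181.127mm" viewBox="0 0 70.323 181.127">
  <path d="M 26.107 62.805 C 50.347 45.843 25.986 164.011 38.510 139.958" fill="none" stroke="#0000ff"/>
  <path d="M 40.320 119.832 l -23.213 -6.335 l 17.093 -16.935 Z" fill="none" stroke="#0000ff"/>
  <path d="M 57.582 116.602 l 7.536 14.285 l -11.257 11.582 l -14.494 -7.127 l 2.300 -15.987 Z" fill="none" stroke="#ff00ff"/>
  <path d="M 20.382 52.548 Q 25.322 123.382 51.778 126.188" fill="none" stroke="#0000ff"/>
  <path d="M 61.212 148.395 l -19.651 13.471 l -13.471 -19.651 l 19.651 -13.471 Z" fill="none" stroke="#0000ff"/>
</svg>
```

G21
G90
G0 X26.107 Y118.322
M3 S499
G1 X37.313 Y100.513 F1999
G1 X35.115 Y54.251
G1 X38.510 Y41.169
M5
G0 X40.320 Y61.295
M3 S499
G1 X17.107 Y67.630 F1999
G1 X34.200 Y84.565
G1 X40.320 Y61.295
M5
G0 X57.582 Y64.525
M3 S690
G1 X65.118 Y50.240 F714
G1 X53.861 Y38.658
G1 X39.367 Y45.785
G1 X41.667 Y61.772
G1 X57.582 Y64.525
M5
G0 X20.382 Y128.579
M3 S499
G1 X26.066 Y88.915 F1999
G1 X36.531 Y64.368
G1 X51.778 Y54.939
M5
G0 X61.212 Y32.732
M3 S499
G1 X41.561 Y19.261 F1999
G1 X28.090 Y38.912
G1 X47.741 Y52.383
G1 X61.212 Y32.732
M5
G0 X0.000 Y0.000

viewBox `0 0 70.323 181.127` with mm width/height → 1 unit = 1 mm. Flip: y_m = 181.127 − y_svg.

**Shape 1** — `<path>` cubic bezier, stroke `#0000ff` → score (S499, F1999). Control points (SVG): P0=(26.107,62.805), P1=(50.347,45.843), P2=(25.986,164.011), P3=(38.510,139.958); sampled at t=k/3. Machine vertices: (26.107,118.322) → (37.313,100.513) → (35.115,54.251) → (38.510,41.169). Open path.

**Shape 2** — `<path>` regular polygon, stroke `#0000ff` → score (S499, F1999). Machine vertices: (40.320,61.295) → (17.107,67.630) → (34.200,84.565) → (40.320,61.295). Closed: final G1 returns to the first vertex.

**Shape 3** — `<path>` regular polygon, stroke `#ff00ff` → cut (S690, F714). Machine vertices: (57.582,64.525) → (65.118,50.240) → (53.861,38.658) → (39.367,45.785) → (41.667,61.772) → (57.582,64.525). Closed: final G1 returns to the first vertex.

**Shape 4** — `<path>` quadratic bezier, stroke `#0000ff` → score (S499, F1999). Control points (SVG): P0=(20.382,52.548), P1=(25.322,123.382), P2=(51.778,126.188); sampled at t=k/3. Machine vertices: (20.382,128.579) → (26.066,88.915) → (36.531,64.368) → (51.778,54.939). Open path.

**Shape 5** — `<path>` regular polygon, stroke `#0000ff` → score (S499, F1999). Machine vertices: (61.212,32.732) → (41.561,19.261) → (28.090,38.912) → (47.741,52.383) → (61.212,32.732). Closed: final G1 returns to the first vertex.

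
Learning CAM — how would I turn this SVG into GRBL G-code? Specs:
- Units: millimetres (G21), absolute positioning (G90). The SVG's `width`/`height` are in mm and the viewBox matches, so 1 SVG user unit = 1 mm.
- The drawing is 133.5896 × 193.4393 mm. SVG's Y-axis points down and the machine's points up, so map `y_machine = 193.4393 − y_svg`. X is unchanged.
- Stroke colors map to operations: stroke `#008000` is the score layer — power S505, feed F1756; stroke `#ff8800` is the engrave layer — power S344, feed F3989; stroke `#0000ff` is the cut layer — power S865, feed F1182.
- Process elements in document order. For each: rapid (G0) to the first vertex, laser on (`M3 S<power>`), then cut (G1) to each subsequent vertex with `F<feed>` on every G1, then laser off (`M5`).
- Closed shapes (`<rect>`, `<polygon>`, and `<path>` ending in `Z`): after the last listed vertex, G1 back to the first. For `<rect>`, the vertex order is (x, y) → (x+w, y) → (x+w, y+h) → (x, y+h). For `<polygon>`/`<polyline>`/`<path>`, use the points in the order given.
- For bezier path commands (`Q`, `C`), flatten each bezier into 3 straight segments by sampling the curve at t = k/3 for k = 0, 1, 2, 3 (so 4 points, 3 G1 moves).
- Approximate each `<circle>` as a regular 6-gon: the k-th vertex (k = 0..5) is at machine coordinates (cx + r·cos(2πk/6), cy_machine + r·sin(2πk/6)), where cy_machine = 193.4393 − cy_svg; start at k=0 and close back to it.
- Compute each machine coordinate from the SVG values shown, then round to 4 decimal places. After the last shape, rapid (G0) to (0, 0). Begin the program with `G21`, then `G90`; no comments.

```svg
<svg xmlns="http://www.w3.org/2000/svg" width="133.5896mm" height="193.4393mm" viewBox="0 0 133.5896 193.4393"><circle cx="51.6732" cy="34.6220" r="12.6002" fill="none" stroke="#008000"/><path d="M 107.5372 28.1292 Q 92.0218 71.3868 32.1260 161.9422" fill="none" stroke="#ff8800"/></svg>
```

Since the viewBox matches the mm dimensions, user units are millimetres directly. The only transform is the Y-flip y_m = 193.4393 − y_svg.

Shape 1 is a circle drawn with `<circle>`. Its stroke #008000 means score at S505, F1756. After flipping Y the toolpath is (64.2734,158.8173) → (57.9733,169.7294) → (45.3731,169.7294) → (39.0730,158.8173) → (45.3731,147.9052) → (57.9733,147.9052) → (64.2734,158.8173), returning to the start.

Shape 2 is a quadratic bezier drawn with `<path>`. Its stroke #ff8800 means engrave at S344, F3989. After flipping Y the toolpath is (107.5372,165.3101) → (92.2624,131.2164) → (67.1254,86.6121) → (32.1260,31.4971).

G21
G90
G0 X64.2734 Y158.8173
M3 S505
G1 X57.9733 Y169.7294 F1756
G1 X45.3731 Y169.7294 F1756
G1 X39.0730 Y158.8173 F1756
G1 X45.3731 Y147.9052 F1756
G1 X57.9733 Y147.9052 F1756
G1 X64.2734 Y158.8173 F1756
M5
G0 X107.5372 Y165.3101
M3 S344
G1 X92.2624 Y131.2164 F3989
G1 X67.1254 Y86.6121 F3989
G1 X32.1260 Y31.4971 F3989
M5
G0 X0.0000 Y0.0000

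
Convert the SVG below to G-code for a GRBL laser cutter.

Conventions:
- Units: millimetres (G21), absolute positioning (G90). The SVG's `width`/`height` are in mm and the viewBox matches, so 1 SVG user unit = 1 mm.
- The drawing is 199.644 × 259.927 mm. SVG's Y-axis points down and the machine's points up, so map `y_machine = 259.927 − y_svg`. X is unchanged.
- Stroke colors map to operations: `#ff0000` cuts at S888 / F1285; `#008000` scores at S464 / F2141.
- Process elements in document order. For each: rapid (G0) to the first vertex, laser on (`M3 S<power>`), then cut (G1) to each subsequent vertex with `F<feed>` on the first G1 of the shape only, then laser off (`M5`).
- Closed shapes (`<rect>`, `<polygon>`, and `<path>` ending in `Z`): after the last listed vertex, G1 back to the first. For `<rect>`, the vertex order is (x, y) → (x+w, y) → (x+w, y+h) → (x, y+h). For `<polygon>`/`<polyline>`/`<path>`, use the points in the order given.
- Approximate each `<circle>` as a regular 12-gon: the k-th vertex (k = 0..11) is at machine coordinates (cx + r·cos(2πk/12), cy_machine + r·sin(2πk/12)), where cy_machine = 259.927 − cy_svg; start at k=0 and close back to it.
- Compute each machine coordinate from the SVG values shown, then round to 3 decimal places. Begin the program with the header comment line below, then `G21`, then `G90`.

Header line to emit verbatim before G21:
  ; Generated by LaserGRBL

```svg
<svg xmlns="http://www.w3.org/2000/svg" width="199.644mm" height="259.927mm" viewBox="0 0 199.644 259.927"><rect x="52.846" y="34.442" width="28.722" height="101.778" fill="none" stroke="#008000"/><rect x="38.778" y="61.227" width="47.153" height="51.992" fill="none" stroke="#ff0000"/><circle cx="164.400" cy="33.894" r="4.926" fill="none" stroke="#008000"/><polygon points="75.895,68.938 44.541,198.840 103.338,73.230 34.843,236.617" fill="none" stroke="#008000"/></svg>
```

; Generated by LaserGRBL
G21
G90
G0 X52.846 Y225.485
M3 S464
G1 X81.568 Y225.485 F2141
G1 X81.568 Y123.707
G1 X52.846 Y123.707
G1 X52.846 Y225.485
M5
G0 X38.778 Y198.700
M3 S888
G1 X85.931 Y198.700 F1285
G1 X85.931 Y146.708
G1 X38.778 Y146.708
G1 X38.778 Y198.700
M5
G0 X169.326 Y226.033
M3 S464
G1 X168.666 Y228.496 F2141
G1 X166.863 Y230.299
G1 X164.400 Y230.959
G1 X161.937 Y230.299
G1 X160.134 Y228.496
G1 X159.474 Y226.033
G1 X160.134 Y223.570
G1 X161.937 Y221.767
G1 X164.400 Y221.107
G1 X166.863 Y221.767
G1 X168.666 Y223.570
G1 X169.326 Y226.033
M5
G0 X75.895 Y190.989
M3 S464
G1 X44.541 Y61.087 F2141
G1 X103.338 Y186.697
G1 X34.843 Y23.310
G1 X75.895 Y190.989
M5

Since the viewBox matches the mm dimensions, user units are millimetres directly. The only transform is the Y-flip y_m = 259.927 − y_svg.

Shape 1 is a rectangle drawn with `<rect>`. Its stroke #008000 means score at S464, F2141. After flipping Y the toolpath is (52.846,225.485) → (81.568,225.485) → (81.568,123.707) → (52.846,123.707) → (52.846,225.485), returning to the start.

Shape 2 is a rectangle drawn with `<rect>`. Its stroke #ff0000 means cut at S888, F1285. After flipping Y the toolpath is (38.778,198.700) → (85.931,198.700) → (85.931,146.708) → (38.778,146.708) → (38.778,198.700), returning to the start.

Shape 3 is a circle drawn with `<circle>`. Its stroke #008000 means score at S464, F2141. After flipping Y the toolpath is (169.326,226.033) → (168.666,228.496) → (166.863,230.299) → (164.400,230.959) → (161.937,230.299) → (160.134,228.496) → (159.474,226.033) → (160.134,223.570) → (161.937,221.767) → (164.400,221.107) → (166.863,221.767) → (168.666,223.570) → (169.326,226.033), returning to the start.

Shape 4 is a closed polygon drawn with `<polygon>`. Its stroke #008000 means score at S464, F2141. After flipping Y the toolpath is (75.895,190.989) → (44.541,61.087) → (103.338,186.697) → (34.843,23.310) → (75.895,190.989), returning to the start.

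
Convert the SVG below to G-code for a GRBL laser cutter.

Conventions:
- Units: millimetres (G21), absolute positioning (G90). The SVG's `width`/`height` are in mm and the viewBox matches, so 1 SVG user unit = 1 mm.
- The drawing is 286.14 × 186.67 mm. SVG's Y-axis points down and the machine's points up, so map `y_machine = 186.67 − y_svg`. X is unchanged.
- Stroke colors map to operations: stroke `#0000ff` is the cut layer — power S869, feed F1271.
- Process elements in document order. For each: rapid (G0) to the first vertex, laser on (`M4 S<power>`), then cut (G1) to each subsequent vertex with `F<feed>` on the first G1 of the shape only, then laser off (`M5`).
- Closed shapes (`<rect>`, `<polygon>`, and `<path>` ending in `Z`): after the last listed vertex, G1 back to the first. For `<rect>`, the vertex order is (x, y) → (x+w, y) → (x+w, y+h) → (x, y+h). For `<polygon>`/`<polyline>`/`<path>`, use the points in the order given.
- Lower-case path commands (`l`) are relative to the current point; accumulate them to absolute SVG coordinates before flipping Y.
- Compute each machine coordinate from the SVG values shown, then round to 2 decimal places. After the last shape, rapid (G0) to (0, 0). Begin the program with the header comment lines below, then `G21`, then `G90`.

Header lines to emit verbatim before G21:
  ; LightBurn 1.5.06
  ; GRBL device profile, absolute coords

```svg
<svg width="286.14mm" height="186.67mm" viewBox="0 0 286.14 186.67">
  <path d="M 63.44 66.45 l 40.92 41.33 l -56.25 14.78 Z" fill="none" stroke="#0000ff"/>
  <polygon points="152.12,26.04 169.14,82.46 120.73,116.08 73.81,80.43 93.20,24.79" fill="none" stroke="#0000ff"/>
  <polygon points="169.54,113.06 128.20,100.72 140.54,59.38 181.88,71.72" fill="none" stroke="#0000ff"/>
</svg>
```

; LightBurn 1.5.06
; GRBL device profile, absolute coords
G21
G90
G0 X63.44 Y120.22
M4 S869
G1 X104.36 Y78.89 F1271
G1 X48.11 Y64.11
G1 X63.44 Y120.22
M5
G0 X152.12 Y160.63
M4 S869
G1 X169.14 Y104.21 F1271
G1 X120.73 Y70.59
G1 X73.81 Y106.24
G1 X93.20 Y161.88
G1 X152.12 Y160.63
M5
G0 X169.54 Y73.61
M4 S869
G1 X128.20 Y85.95 F1271
G1 X140.54 Y127.29
G1 X181.88 Y114.95
G1 X169.54 Y73.61
M5
G0 X0.00 Y0.00

Since the viewBox matches the mm dimensions, user units are millimetres directly. The only transform is the Y-flip y_m = 186.67 − y_svg.

Shape 1 is a regular polygon drawn with `<path>`. Its stroke #0000ff means cut at S869, F1271. After flipping Y the toolpath is (63.44,120.22) → (104.36,78.89) → (48.11,64.11) → (63.44,120.22), returning to the start.

Shape 2 is a regular polygon drawn with `<polygon>`. Its stroke #0000ff means cut at S869, F1271. After flipping Y the toolpath is (152.12,160.63) → (169.14,104.21) → (120.73,70.59) → (73.81,106.24) → (93.20,161.88) → (152.12,160.63), returning to the start.

Shape 3 is a regular polygon drawn with `<polygon>`. Its stroke #0000ff means cut at S869, F1271. After flipping Y the toolpath is (169.54,73.61) → (128.20,85.95) → (140.54,127.29) → (181.88,114.95) → (169.54,73.61), returning to the start.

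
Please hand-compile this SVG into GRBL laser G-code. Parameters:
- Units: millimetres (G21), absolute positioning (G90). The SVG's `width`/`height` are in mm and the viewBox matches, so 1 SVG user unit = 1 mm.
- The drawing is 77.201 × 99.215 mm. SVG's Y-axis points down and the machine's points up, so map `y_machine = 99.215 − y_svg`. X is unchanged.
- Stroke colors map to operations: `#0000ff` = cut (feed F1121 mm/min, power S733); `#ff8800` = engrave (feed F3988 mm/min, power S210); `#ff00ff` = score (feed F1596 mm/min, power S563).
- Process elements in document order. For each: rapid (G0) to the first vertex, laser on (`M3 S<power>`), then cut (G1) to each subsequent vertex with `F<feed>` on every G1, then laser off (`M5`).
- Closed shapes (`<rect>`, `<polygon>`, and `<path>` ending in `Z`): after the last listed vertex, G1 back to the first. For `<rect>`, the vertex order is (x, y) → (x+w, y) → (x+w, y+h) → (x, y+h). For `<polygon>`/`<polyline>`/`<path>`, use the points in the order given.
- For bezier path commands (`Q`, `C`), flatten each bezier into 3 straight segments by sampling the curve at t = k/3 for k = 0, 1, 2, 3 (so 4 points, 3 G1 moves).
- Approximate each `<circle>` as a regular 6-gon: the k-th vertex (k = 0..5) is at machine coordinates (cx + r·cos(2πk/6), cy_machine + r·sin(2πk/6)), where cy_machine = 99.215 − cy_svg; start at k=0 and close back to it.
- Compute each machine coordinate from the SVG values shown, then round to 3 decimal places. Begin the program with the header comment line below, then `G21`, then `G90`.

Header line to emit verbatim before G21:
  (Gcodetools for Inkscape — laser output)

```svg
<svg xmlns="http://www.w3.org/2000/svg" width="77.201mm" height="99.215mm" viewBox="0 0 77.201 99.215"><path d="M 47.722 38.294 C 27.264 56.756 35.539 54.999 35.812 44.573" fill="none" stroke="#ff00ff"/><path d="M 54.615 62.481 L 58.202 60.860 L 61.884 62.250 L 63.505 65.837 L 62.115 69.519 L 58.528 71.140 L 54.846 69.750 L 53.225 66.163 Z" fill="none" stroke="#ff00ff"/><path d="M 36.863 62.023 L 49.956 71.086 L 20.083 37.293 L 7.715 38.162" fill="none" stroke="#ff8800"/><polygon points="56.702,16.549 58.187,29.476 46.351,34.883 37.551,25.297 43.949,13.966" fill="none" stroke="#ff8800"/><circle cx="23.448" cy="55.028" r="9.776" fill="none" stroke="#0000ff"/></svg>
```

(Gcodetools for Inkscape — laser output)
G21
G90
G0 X47.722 Y60.921
M3 S563
G1 X35.481 Y48.771 F1596
G1 X34.232 Y47.533 F1596
G1 X35.812 Y54.642 F1596
M5
G0 X54.615 Y36.734
M3 S563
G1 X58.202 Y38.355 F1596
G1 X61.884 Y36.965 F1596
G1 X63.505 Y33.378 F1596
G1 X62.115 Y29.696 F1596
G1 X58.528 Y28.075 F1596
G1 X54.846 Y29.465 F1596
G1 X53.225 Y33.052 F1596
G1 X54.615 Y36.734 F1596
M5
G0 X36.863 Y37.192
M3 S210
G1 X49.956 Y28.129 F3988
G1 X20.083 Y61.922 F3988
G1 X7.715 Y61.053 F3988
M5
G0 X56.702 Y82.666
M3 S210
G1 X58.187 Y69.739 F3988
G1 X46.351 Y64.332 F3988
G1 X37.551 Y73.918 F3988
G1 X43.949 Y85.249 F3988
G1 X56.702 Y82.666 F3988
M5
G0 X33.224 Y44.187
M3 S733
G1 X28.336 Y52.653 F1121
G1 X18.560 Y52.653 F1121
G1 X13.672 Y44.187 F1121
G1 X18.560 Y35.721 F1121
G1 X28.336 Y35.721 F1121
G1 X33.224 Y44.187 F1121
M5

viewBox `0 0 77.201 99.215` with mm width/height → 1 unit = 1 mm. Flip: y_m = 99.215 − y_svg.

**Shape 1** — `<path>` cubic bezier, stroke `#ff00ff` → score (S563, F1596). Control points (SVG): P0=(47.722,38.294), P1=(27.264,56.756), P2=(35.539,54.999), P3=(35.812,44.573); sampled at t=k/3. Machine vertices: (47.722,60.921) → (35.481,48.771) → (34.232,47.533) → (35.812,54.642). Open path.

**Shape 2** — `<path>` regular polygon, stroke `#ff00ff` → score (S563, F1596). Machine vertices: (54.615,36.734) → (58.202,38.355) → (61.884,36.965) → (63.505,33.378) → (62.115,29.696) → (58.528,28.075) → (54.846,29.465) → (53.225,33.052) → (54.615,36.734). Closed: final G1 returns to the first vertex.

**Shape 3** — `<path>` open polyline, stroke `#ff8800` → engrave (S210, F3988). Machine vertices: (36.863,37.192) → (49.956,28.129) → (20.083,61.922) → (7.715,61.053). Open path.

**Shape 4** — `<polygon>` regular polygon, stroke `#ff8800` → engrave (S210, F3988). Machine vertices: (56.702,82.666) → (58.187,69.739) → (46.351,64.332) → (37.551,73.918) → (43.949,85.249) → (56.702,82.666). Closed: final G1 returns to the first vertex.

**Shape 5** — `<circle>` circle, stroke `#0000ff` → cut (S733, F1121). Machine vertices: (33.224,44.187) → (28.336,52.653) → (18.560,52.653) → (13.672,44.187) → (18.560,35.721) → (28.336,35.721) → (33.224,44.187). Closed: final G1 returns to the first vertex.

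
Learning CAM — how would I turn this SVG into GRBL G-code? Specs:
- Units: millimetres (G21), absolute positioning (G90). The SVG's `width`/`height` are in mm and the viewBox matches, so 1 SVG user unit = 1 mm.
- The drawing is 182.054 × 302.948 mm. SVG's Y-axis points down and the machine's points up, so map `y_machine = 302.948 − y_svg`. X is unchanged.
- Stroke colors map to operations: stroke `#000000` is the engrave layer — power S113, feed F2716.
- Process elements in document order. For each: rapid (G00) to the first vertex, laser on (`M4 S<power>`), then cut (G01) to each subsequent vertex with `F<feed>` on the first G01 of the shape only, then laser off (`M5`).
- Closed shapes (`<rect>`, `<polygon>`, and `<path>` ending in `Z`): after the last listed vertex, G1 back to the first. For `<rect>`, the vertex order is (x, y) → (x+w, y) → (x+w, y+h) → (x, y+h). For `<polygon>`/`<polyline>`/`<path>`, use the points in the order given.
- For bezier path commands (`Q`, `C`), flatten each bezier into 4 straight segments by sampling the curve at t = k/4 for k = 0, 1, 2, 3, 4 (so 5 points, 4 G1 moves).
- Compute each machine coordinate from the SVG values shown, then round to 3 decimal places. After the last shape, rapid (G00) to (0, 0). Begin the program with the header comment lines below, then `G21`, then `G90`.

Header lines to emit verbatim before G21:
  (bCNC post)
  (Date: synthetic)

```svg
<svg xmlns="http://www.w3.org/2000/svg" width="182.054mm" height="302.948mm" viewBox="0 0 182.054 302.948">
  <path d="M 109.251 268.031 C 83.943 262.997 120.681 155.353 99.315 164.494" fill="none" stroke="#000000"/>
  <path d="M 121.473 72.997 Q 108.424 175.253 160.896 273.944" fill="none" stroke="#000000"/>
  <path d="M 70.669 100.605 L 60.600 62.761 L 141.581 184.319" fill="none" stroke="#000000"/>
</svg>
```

Since the viewBox matches the mm dimensions, user units are millimetres directly. The only transform is the Y-flip y_m = 302.948 − y_svg.

Shape 1 is a cubic bezier drawn with `<path>`. Its stroke #000000 means engrave at S113, F2716. After flipping Y the toolpath is (109.251,34.917) → (100.026,54.504) → (102.805,92.001) → (106.322,126.841) → (99.315,138.454).

Shape 2 is a quadratic bezier drawn with `<path>`. Its stroke #000000 means engrave at S113, F2716. After flipping Y the toolpath is (121.473,229.951) → (119.044,179.046) → (124.804,128.586) → (138.755,78.572) → (160.896,29.004).

Shape 3 is a open polyline drawn with `<path>`. Its stroke #000000 means engrave at S113, F2716. After flipping Y the toolpath is (70.669,202.343) → (60.600,240.187) → (141.581,118.629).

(bCNC post)
(Date: synthetic)
G21
G90
G00 X109.251 Y34.917
M4 S113
G01 X100.026 Y54.504 F2716
G01 X102.805 Y92.001
G01 X106.322 Y126.841
G01 X99.315 Y138.454
M5
G00 X121.473 Y229.951
M4 S113
G01 X119.044 Y179.046 F2716
G01 X124.804 Y128.586
G01 X138.755 Y78.572
G01 X160.896 Y29.004
M5
G00 X70.669 Y202.343
M4 S113
G01 X60.600 Y240.187 F2716
G01 X141.581 Y118.629
M5
G00 X0.000 Y0.000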